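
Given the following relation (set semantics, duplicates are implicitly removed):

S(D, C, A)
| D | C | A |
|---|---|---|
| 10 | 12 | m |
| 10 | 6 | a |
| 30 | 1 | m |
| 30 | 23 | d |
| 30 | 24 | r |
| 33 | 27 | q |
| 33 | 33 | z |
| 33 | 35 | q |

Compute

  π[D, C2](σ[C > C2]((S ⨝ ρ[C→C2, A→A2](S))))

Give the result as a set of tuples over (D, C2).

ρ[C→C2, A→A2]: schema becomes (D, C2, A2); tuples unchanged.
Joining S and ρ[C→C2, A→A2](S) on D yields {(10, 12, m, 12, m), (10, 12, m, 6, a), (10, 6, a, 12, m), (10, 6, a, 6, a), (30, 1, m, 1, m), (30, 1, m, 23, d), (30, 1, m, 24, r), (30, 23, d, 1, m), (30, 23, d, 23, d), (30, 23, d, 24, r), (30, 24, r, 1, m), (30, 24, r, 23, d), (30, 24, r, 24, r), (33, 27, q, 27, q), (33, 27, q, 33, z), (33, 27, q, 35, q), (33, 33, z, 27, q), (33, 33, z, 33, z), (33, 33, z, 35, q), (33, 35, q, 27, q), (33, 35, q, 33, z), (33, 35, q, 35, q)}.
σ[C > C2]: keep tuples satisfying C > C2 → {(10, 12, m, 6, a), (30, 23, d, 1, m), (30, 24, r, 1, m), (30, 24, r, 23, d), (33, 33, z, 27, q), (33, 35, q, 27, q), (33, 35, q, 33, z)}
Projecting to D, C2 (2 duplicate(s) eliminated): {(10, 6), (30, 1), (30, 23), (33, 27), (33, 33)}

{(10, 6), (30, 1), (30, 23), (33, 27), (33, 33)}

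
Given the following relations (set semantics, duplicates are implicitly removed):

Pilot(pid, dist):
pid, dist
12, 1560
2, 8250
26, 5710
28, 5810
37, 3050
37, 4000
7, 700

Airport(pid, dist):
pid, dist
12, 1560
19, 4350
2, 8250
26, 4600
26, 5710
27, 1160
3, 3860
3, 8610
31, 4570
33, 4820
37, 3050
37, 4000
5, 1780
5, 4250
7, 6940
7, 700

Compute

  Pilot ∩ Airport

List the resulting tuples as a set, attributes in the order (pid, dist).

{(12, 1560), (2, 8250), (26, 5710), (37, 3050), (37, 4000), (7, 700)}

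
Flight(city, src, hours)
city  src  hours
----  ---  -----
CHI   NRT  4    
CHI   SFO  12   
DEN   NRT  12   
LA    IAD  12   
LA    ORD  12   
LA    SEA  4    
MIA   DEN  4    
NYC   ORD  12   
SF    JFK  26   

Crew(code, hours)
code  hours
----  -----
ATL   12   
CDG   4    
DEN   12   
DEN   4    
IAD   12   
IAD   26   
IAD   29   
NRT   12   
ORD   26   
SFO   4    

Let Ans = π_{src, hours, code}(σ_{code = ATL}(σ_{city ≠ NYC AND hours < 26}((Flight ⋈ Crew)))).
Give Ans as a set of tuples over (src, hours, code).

{(IAD, 12, ATL), (NRT, 12, ATL), (ORD, 12, ATL), (SFO, 12, ATL)}

Joining Flight and Crew on hours yields {(CHI, NRT, 4, CDG), (CHI, NRT, 4, DEN), (CHI, NRT, 4, SFO), (CHI, SFO, 12, ATL), (CHI, SFO, 12, DEN), (CHI, SFO, 12, IAD), (CHI, SFO, 12, NRT), (DEN, NRT, 12, ATL), (DEN, NRT, 12, DEN), (DEN, NRT, 12, IAD), (DEN, NRT, 12, NRT), (LA, IAD, 12, ATL), (LA, IAD, 12, DEN), (LA, IAD, 12, IAD), (LA, IAD, 12, NRT), (LA, ORD, 12, ATL), (LA, ORD, 12, DEN), (LA, ORD, 12, IAD), (LA, ORD, 12, NRT), (LA, SEA, 4, CDG), (LA, SEA, 4, DEN), (LA, SEA, 4, SFO), (MIA, DEN, 4, CDG), (MIA, DEN, 4, DEN), (MIA, DEN, 4, SFO), (NYC, ORD, 12, ATL), (NYC, ORD, 12, DEN), (NYC, ORD, 12, IAD), (NYC, ORD, 12, NRT), (SF, JFK, 26, IAD), (SF, JFK, 26, ORD)}.
σ[city ≠ NYC AND hours < 26]: keep tuples satisfying city ≠ NYC AND hours < 26 → {(CHI, NRT, 4, CDG), (CHI, NRT, 4, DEN), (CHI, NRT, 4, SFO), (CHI, SFO, 12, ATL), (CHI, SFO, 12, DEN), (CHI, SFO, 12, IAD), (CHI, SFO, 12, NRT), (DEN, NRT, 12, ATL), (DEN, NRT, 12, DEN), (DEN, NRT, 12, IAD), (DEN, NRT, 12, NRT), (LA, IAD, 12, ATL), (LA, IAD, 12, DEN), (LA, IAD, 12, IAD), (LA, IAD, 12, NRT), (LA, ORD, 12, ATL), (LA, ORD, 12, DEN), (LA, ORD, 12, IAD), (LA, ORD, 12, NRT), (LA, SEA, 4, CDG), (LA, SEA, 4, DEN), (LA, SEA, 4, SFO), (MIA, DEN, 4, CDG), (MIA, DEN, 4, DEN), (MIA, DEN, 4, SFO)}
σ[code = ATL]: keep tuples satisfying code = ATL → {(CHI, SFO, 12, ATL), (DEN, NRT, 12, ATL), (LA, IAD, 12, ATL), (LA, ORD, 12, ATL)}
π_{src, hours, code} gives {(IAD, 12, ATL), (NRT, 12, ATL), (ORD, 12, ATL), (SFO, 12, ATL)}.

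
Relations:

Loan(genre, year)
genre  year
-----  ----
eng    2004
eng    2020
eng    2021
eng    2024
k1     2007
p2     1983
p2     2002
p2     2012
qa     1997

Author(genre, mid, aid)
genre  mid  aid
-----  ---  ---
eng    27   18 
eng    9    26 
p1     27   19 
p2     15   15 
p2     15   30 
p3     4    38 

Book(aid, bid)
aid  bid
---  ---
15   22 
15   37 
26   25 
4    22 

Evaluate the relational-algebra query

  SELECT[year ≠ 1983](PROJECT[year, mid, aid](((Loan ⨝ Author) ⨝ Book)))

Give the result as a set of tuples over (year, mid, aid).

{(2002, 15, 15), (2004, 9, 26), (2012, 15, 15), (2020, 9, 26), (2021, 9, 26), (2024, 9, 26)}

Joining Loan and Author on genre yields {(eng, 2004, 27, 18), (eng, 2004, 9, 26), (eng, 2020, 27, 18), (eng, 2020, 9, 26), (eng, 2021, 27, 18), (eng, 2021, 9, 26), (eng, 2024, 27, 18), (eng, 2024, 9, 26), (p2, 1983, 15, 15), (p2, 1983, 15, 30), (p2, 2002, 15, 15), (p2, 2002, 15, 30), (p2, 2012, 15, 15), (p2, 2012, 15, 30)}.
Joining (Loan ⨝ Author) and Book on aid yields {(eng, 2004, 9, 26, 25), (eng, 2020, 9, 26, 25), (eng, 2021, 9, 26, 25), (eng, 2024, 9, 26, 25), (p2, 1983, 15, 15, 22), (p2, 1983, 15, 15, 37), (p2, 2002, 15, 15, 22), (p2, 2002, 15, 15, 37), (p2, 2012, 15, 15, 22), (p2, 2012, 15, 15, 37)}.
Projecting to year, mid, aid (3 duplicate(s) eliminated): {(1983, 15, 15), (2002, 15, 15), (2004, 9, 26), (2012, 15, 15), (2020, 9, 26), (2021, 9, 26), (2024, 9, 26)}
Filtering on year ≠ 1983 leaves {(2002, 15, 15), (2004, 9, 26), (2012, 15, 15), (2020, 9, 26), (2021, 9, 26), (2024, 9, 26)}.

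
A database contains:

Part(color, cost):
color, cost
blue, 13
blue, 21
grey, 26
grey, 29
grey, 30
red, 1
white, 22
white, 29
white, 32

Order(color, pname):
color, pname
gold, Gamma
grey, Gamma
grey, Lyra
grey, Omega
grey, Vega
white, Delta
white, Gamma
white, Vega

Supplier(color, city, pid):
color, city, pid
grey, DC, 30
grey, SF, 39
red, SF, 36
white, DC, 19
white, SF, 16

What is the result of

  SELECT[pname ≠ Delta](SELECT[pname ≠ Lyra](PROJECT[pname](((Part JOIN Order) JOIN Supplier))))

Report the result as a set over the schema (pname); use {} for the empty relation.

{Gamma, Omega, Vega}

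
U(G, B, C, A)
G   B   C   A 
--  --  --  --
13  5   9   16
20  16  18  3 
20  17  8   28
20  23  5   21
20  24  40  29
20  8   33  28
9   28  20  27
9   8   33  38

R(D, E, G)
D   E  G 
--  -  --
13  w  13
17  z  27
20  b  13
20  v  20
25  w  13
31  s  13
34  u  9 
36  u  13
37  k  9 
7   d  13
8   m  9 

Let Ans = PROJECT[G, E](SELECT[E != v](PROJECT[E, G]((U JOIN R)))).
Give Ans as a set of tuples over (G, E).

U ⋈ R (natural join on G): {(13, 5, 9, 16, 13, w), (13, 5, 9, 16, 20, b), (13, 5, 9, 16, 25, w), (13, 5, 9, 16, 31, s), (13, 5, 9, 16, 36, u), (13, 5, 9, 16, 7, d), (20, 16, 18, 3, 20, v), (20, 17, 8, 28, 20, v), (20, 23, 5, 21, 20, v), (20, 24, 40, 29, 20, v), (20, 8, 33, 28, 20, v), (9, 28, 20, 27, 34, u), (9, 28, 20, 27, 37, k), (9, 28, 20, 27, 8, m), (9, 8, 33, 38, 34, u), (9, 8, 33, 38, 37, k), (9, 8, 33, 38, 8, m)}
π_{E, G} gives {(b, 13), (d, 13), (k, 9), (m, 9), (s, 13), (u, 13), (u, 9), (v, 20), (w, 13)} (8 duplicate(s) eliminated).
Apply σ_{E != v}; surviving tuples: {(b, 13), (d, 13), (k, 9), (m, 9), (s, 13), (u, 13), (u, 9), (w, 13)}
π_{G, E} gives {(13, b), (13, d), (13, s), (13, u), (13, w), (9, k), (9, m), (9, u)}.

{(13, b), (13, d), (13, s), (13, u), (13, w), (9, k), (9, m), (9, u)}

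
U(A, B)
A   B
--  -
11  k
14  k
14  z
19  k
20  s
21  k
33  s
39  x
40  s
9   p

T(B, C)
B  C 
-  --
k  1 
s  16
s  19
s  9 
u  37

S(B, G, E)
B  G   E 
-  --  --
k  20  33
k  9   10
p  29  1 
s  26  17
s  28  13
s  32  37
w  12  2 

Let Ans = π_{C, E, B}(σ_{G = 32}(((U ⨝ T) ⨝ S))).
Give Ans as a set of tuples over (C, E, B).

Joining U and T on B yields {(11, k, 1), (14, k, 1), (19, k, 1), (20, s, 16), (20, s, 19), (20, s, 9), (21, k, 1), (33, s, 16), (33, s, 19), (33, s, 9), (40, s, 16), (40, s, 19), (40, s, 9)}.
Joining (U ⨝ T) and S on B yields {(11, k, 1, 20, 33), (11, k, 1, 9, 10), (14, k, 1, 20, 33), (14, k, 1, 9, 10), (19, k, 1, 20, 33), (19, k, 1, 9, 10), (20, s, 16, 26, 17), (20, s, 16, 28, 13), (20, s, 16, 32, 37), (20, s, 19, 26, 17), (20, s, 19, 28, 13), (20, s, 19, 32, 37), (20, s, 9, 26, 17), (20, s, 9, 28, 13), (20, s, 9, 32, 37), (21, k, 1, 20, 33), (21, k, 1, 9, 10), (33, s, 16, 26, 17), (33, s, 16, 28, 13), (33, s, 16, 32, 37), (33, s, 19, 26, 17), (33, s, 19, 28, 13), (33, s, 19, 32, 37), (33, s, 9, 26, 17), (33, s, 9, 28, 13), (33, s, 9, 32, 37), (40, s, 16, 26, 17), (40, s, 16, 28, 13), (40, s, 16, 32, 37), (40, s, 19, 26, 17), (40, s, 19, 28, 13), (40, s, 19, 32, 37), (40, s, 9, 26, 17), (40, s, 9, 28, 13), (40, s, 9, 32, 37)}.
Selection G = 32: {(20, s, 16, 32, 37), (20, s, 19, 32, 37), (20, s, 9, 32, 37), (33, s, 16, 32, 37), (33, s, 19, 32, 37), (33, s, 9, 32, 37), (40, s, 16, 32, 37), (40, s, 19, 32, 37), (40, s, 9, 32, 37)}
π_{C, E, B} gives {(16, 37, s), (19, 37, s), (9, 37, s)} (6 duplicate(s) eliminated).

{(16, 37, s), (19, 37, s), (9, 37, s)}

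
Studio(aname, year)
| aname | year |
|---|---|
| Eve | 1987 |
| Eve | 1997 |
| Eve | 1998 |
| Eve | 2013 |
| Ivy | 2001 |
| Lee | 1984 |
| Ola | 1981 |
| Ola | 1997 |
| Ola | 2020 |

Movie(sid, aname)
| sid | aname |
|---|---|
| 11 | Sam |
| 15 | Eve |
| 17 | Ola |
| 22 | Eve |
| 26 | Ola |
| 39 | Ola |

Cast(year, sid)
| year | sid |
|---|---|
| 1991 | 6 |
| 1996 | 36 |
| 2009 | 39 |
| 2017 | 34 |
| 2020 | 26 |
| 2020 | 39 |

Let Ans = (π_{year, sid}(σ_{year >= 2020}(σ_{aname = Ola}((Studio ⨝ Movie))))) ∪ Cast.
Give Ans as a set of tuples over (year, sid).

Studio ⋈ Movie (natural join on aname): {(Eve, 1987, 15), (Eve, 1987, 22), (Eve, 1997, 15), (Eve, 1997, 22), (Eve, 1998, 15), (Eve, 1998, 22), (Eve, 2013, 15), (Eve, 2013, 22), (Ola, 1981, 17), (Ola, 1981, 26), (Ola, 1981, 39), (Ola, 1997, 17), (Ola, 1997, 26), (Ola, 1997, 39), (Ola, 2020, 17), (Ola, 2020, 26), (Ola, 2020, 39)}
Selection aname = Ola: {(Ola, 1981, 17), (Ola, 1981, 26), (Ola, 1981, 39), (Ola, 1997, 17), (Ola, 1997, 26), (Ola, 1997, 39), (Ola, 2020, 17), (Ola, 2020, 26), (Ola, 2020, 39)}
Selection year >= 2020: {(Ola, 2020, 17), (Ola, 2020, 26), (Ola, 2020, 39)}
π[year, sid]: project onto (year, sid) → {(2020, 17), (2020, 26), (2020, 39)}
Union: {(2020, 17), (2020, 26), (2020, 39)} with {(1991, 6), (1996, 36), (2009, 39), (2017, 34), (2020, 26), (2020, 39)} → {(1991, 6), (1996, 36), (2009, 39), (2017, 34), (2020, 17), (2020, 26), (2020, 39)}

{(1991, 6), (1996, 36), (2009, 39), (2017, 34), (2020, 17), (2020, 26), (2020, 39)}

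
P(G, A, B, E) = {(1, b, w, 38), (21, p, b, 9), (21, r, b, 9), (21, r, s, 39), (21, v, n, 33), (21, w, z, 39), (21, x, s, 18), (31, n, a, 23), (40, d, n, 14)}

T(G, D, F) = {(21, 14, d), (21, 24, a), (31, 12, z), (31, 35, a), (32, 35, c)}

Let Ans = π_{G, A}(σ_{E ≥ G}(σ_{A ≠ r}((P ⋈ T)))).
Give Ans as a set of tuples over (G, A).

P ⋈ T (natural join on G): {(21, p, b, 9, 14, d), (21, p, b, 9, 24, a), (21, r, b, 9, 14, d), (21, r, b, 9, 24, a), (21, r, s, 39, 14, d), (21, r, s, 39, 24, a), (21, v, n, 33, 14, d), (21, v, n, 33, 24, a), (21, w, z, 39, 14, d), (21, w, z, 39, 24, a), (21, x, s, 18, 14, d), (21, x, s, 18, 24, a), (31, n, a, 23, 12, z), (31, n, a, 23, 35, a)}
Filtering on A ≠ r leaves {(21, p, b, 9, 14, d), (21, p, b, 9, 24, a), (21, v, n, 33, 14, d), (21, v, n, 33, 24, a), (21, w, z, 39, 14, d), (21, w, z, 39, 24, a), (21, x, s, 18, 14, d), (21, x, s, 18, 24, a), (31, n, a, 23, 12, z), (31, n, a, 23, 35, a)}.
Filtering on E ≥ G leaves {(21, v, n, 33, 14, d), (21, v, n, 33, 24, a), (21, w, z, 39, 14, d), (21, w, z, 39, 24, a)}.
Keep only column(s) G, A (2 duplicate(s) eliminated): {(21, v), (21, w)}

{(21, v), (21, w)}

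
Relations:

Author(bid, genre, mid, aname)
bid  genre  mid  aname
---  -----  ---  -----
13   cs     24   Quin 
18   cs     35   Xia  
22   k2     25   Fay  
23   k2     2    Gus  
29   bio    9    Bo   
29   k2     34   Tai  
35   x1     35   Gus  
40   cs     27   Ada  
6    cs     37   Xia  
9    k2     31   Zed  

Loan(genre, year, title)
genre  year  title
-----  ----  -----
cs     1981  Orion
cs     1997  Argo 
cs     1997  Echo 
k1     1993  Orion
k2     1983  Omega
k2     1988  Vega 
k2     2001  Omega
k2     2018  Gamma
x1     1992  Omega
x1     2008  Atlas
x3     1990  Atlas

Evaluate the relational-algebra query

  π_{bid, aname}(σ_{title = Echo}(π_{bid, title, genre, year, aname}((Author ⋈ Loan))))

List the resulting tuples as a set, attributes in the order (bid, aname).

{(13, Quin), (18, Xia), (40, Ada), (6, Xia)}

Author ⋈ Loan (natural join on genre): {(13, cs, 24, Quin, 1981, Orion), (13, cs, 24, Quin, 1997, Argo), (13, cs, 24, Quin, 1997, Echo), (18, cs, 35, Xia, 1981, Orion), (18, cs, 35, Xia, 1997, Argo), (18, cs, 35, Xia, 1997, Echo), (22, k2, 25, Fay, 1983, Omega), (22, k2, 25, Fay, 1988, Vega), (22, k2, 25, Fay, 2001, Omega), (22, k2, 25, Fay, 2018, Gamma), (23, k2, 2, Gus, 1983, Omega), (23, k2, 2, Gus, 1988, Vega), (23, k2, 2, Gus, 2001, Omega), (23, k2, 2, Gus, 2018, Gamma), (29, k2, 34, Tai, 1983, Omega), (29, k2, 34, Tai, 1988, Vega), (29, k2, 34, Tai, 2001, Omega), (29, k2, 34, Tai, 2018, Gamma), (35, x1, 35, Gus, 1992, Omega), (35, x1, 35, Gus, 2008, Atlas), (40, cs, 27, Ada, 1981, Orion), (40, cs, 27, Ada, 1997, Argo), (40, cs, 27, Ada, 1997, Echo), (6, cs, 37, Xia, 1981, Orion), (6, cs, 37, Xia, 1997, Argo), (6, cs, 37, Xia, 1997, Echo), (9, k2, 31, Zed, 1983, Omega), (9, k2, 31, Zed, 1988, Vega), (9, k2, 31, Zed, 2001, Omega), (9, k2, 31, Zed, 2018, Gamma)}
π_{bid, title, genre, year, aname} gives {(13, Argo, cs, 1997, Quin), (13, Echo, cs, 1997, Quin), (13, Orion, cs, 1981, Quin), (18, Argo, cs, 1997, Xia), (18, Echo, cs, 1997, Xia), (18, Orion, cs, 1981, Xia), (22, Gamma, k2, 2018, Fay), (22, Omega, k2, 1983, Fay), (22, Omega, k2, 2001, Fay), (22, Vega, k2, 1988, Fay), (23, Gamma, k2, 2018, Gus), (23, Omega, k2, 1983, Gus), (23, Omega, k2, 2001, Gus), (23, Vega, k2, 1988, Gus), (29, Gamma, k2, 2018, Tai), (29, Omega, k2, 1983, Tai), (29, Omega, k2, 2001, Tai), (29, Vega, k2, 1988, Tai), (35, Atlas, x1, 2008, Gus), (35, Omega, x1, 1992, Gus), (40, Argo, cs, 1997, Ada), (40, Echo, cs, 1997, Ada), (40, Orion, cs, 1981, Ada), (6, Argo, cs, 1997, Xia), (6, Echo, cs, 1997, Xia), (6, Orion, cs, 1981, Xia), (9, Gamma, k2, 2018, Zed), (9, Omega, k2, 1983, Zed), (9, Omega, k2, 2001, Zed), (9, Vega, k2, 1988, Zed)}.
Selection title = Echo: {(13, Echo, cs, 1997, Quin), (18, Echo, cs, 1997, Xia), (40, Echo, cs, 1997, Ada), (6, Echo, cs, 1997, Xia)}
π_{bid, aname} gives {(13, Quin), (18, Xia), (40, Ada), (6, Xia)}.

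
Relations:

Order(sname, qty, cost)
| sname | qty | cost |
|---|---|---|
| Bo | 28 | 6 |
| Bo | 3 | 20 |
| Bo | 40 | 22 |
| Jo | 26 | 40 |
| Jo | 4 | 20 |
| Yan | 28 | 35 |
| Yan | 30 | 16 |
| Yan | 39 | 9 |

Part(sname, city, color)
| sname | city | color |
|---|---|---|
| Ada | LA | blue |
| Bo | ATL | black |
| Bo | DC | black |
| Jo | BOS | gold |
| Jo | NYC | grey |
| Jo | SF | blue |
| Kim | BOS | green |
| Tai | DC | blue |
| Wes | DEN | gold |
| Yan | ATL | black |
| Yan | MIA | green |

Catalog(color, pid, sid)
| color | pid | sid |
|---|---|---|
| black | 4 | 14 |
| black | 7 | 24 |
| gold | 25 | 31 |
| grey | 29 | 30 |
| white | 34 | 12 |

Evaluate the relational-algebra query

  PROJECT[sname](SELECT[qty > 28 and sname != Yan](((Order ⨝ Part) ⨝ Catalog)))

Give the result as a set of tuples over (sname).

Order ⋈ Part (natural join on sname): {(Bo, 28, 6, ATL, black), (Bo, 28, 6, DC, black), (Bo, 3, 20, ATL, black), (Bo, 3, 20, DC, black), (Bo, 40, 22, ATL, black), (Bo, 40, 22, DC, black), (Jo, 26, 40, BOS, gold), (Jo, 26, 40, NYC, grey), (Jo, 26, 40, SF, blue), (Jo, 4, 20, BOS, gold), (Jo, 4, 20, NYC, grey), (Jo, 4, 20, SF, blue), (Yan, 28, 35, ATL, black), (Yan, 28, 35, MIA, green), (Yan, 30, 16, ATL, black), (Yan, 30, 16, MIA, green), (Yan, 39, 9, ATL, black), (Yan, 39, 9, MIA, green)}
(Order ⨝ Part) ⋈ Catalog (natural join on color): {(Bo, 28, 6, ATL, black, 4, 14), (Bo, 28, 6, ATL, black, 7, 24), (Bo, 28, 6, DC, black, 4, 14), (Bo, 28, 6, DC, black, 7, 24), (Bo, 3, 20, ATL, black, 4, 14), (Bo, 3, 20, ATL, black, 7, 24), (Bo, 3, 20, DC, black, 4, 14), (Bo, 3, 20, DC, black, 7, 24), (Bo, 40, 22, ATL, black, 4, 14), (Bo, 40, 22, ATL, black, 7, 24), (Bo, 40, 22, DC, black, 4, 14), (Bo, 40, 22, DC, black, 7, 24), (Jo, 26, 40, BOS, gold, 25, 31), (Jo, 26, 40, NYC, grey, 29, 30), (Jo, 4, 20, BOS, gold, 25, 31), (Jo, 4, 20, NYC, grey, 29, 30), (Yan, 28, 35, ATL, black, 4, 14), (Yan, 28, 35, ATL, black, 7, 24), (Yan, 30, 16, ATL, black, 4, 14), (Yan, 30, 16, ATL, black, 7, 24), (Yan, 39, 9, ATL, black, 4, 14), (Yan, 39, 9, ATL, black, 7, 24)}
Apply σ_{qty > 28 and sname != Yan}; surviving tuples: {(Bo, 40, 22, ATL, black, 4, 14), (Bo, 40, 22, ATL, black, 7, 24), (Bo, 40, 22, DC, black, 4, 14), (Bo, 40, 22, DC, black, 7, 24)}
π[sname]: project onto (sname) (3 duplicate(s) eliminated) → {Bo}

{Bo}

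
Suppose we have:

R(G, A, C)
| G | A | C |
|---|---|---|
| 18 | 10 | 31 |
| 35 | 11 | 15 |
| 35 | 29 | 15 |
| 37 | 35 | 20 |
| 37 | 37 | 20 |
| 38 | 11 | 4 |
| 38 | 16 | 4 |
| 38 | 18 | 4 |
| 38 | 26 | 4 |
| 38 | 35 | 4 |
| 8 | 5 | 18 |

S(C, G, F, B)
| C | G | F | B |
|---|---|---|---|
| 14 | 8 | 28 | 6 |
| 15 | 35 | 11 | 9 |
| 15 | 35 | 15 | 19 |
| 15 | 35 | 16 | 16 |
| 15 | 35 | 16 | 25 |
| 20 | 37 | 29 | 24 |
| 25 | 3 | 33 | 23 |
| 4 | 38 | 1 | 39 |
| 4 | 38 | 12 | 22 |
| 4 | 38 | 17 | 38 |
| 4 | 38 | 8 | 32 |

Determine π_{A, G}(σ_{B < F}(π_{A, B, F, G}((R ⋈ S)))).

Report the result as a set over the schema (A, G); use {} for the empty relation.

Natural join on G, C: {(35, 11, 15, 11, 9), (35, 11, 15, 15, 19), (35, 11, 15, 16, 16), (35, 11, 15, 16, 25), (35, 29, 15, 11, 9), (35, 29, 15, 15, 19), (35, 29, 15, 16, 16), (35, 29, 15, 16, 25), (37, 35, 20, 29, 24), (37, 37, 20, 29, 24), (38, 11, 4, 1, 39), (38, 11, 4, 12, 22), (38, 11, 4, 17, 38), (38, 11, 4, 8, 32), (38, 16, 4, 1, 39), (38, 16, 4, 12, 22), (38, 16, 4, 17, 38), (38, 16, 4, 8, 32), (38, 18, 4, 1, 39), (38, 18, 4, 12, 22), (38, 18, 4, 17, 38), (38, 18, 4, 8, 32), (38, 26, 4, 1, 39), (38, 26, 4, 12, 22), (38, 26, 4, 17, 38), (38, 26, 4, 8, 32), (38, 35, 4, 1, 39), (38, 35, 4, 12, 22), (38, 35, 4, 17, 38), (38, 35, 4, 8, 32)}
π_{A, B, F, G} gives {(11, 16, 16, 35), (11, 19, 15, 35), (11, 22, 12, 38), (11, 25, 16, 35), (11, 32, 8, 38), (11, 38, 17, 38), (11, 39, 1, 38), (11, 9, 11, 35), (16, 22, 12, 38), (16, 32, 8, 38), (16, 38, 17, 38), (16, 39, 1, 38), (18, 22, 12, 38), (18, 32, 8, 38), (18, 38, 17, 38), (18, 39, 1, 38), (26, 22, 12, 38), (26, 32, 8, 38), (26, 38, 17, 38), (26, 39, 1, 38), (29, 16, 16, 35), (29, 19, 15, 35), (29, 25, 16, 35), (29, 9, 11, 35), (35, 22, 12, 38), (35, 24, 29, 37), (35, 32, 8, 38), (35, 38, 17, 38), (35, 39, 1, 38), (37, 24, 29, 37)}.
Apply σ_{B < F}; surviving tuples: {(11, 9, 11, 35), (29, 9, 11, 35), (35, 24, 29, 37), (37, 24, 29, 37)}
π_{A, G} gives {(11, 35), (29, 35), (35, 37), (37, 37)}.

{(11, 35), (29, 35), (35, 37), (37, 37)}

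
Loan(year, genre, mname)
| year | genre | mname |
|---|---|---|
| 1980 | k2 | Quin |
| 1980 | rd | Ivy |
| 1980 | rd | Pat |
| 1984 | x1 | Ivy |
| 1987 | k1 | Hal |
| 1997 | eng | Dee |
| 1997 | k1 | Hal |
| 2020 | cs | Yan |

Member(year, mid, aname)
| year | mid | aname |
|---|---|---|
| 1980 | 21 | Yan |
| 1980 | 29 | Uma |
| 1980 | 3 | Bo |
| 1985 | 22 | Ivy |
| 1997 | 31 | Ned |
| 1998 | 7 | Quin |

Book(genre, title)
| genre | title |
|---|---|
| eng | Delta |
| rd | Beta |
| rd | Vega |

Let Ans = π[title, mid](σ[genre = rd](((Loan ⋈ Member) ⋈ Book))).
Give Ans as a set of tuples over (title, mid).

Loan ⋈ Member (natural join on year): {(1980, k2, Quin, 21, Yan), (1980, k2, Quin, 29, Uma), (1980, k2, Quin, 3, Bo), (1980, rd, Ivy, 21, Yan), (1980, rd, Ivy, 29, Uma), (1980, rd, Ivy, 3, Bo), (1980, rd, Pat, 21, Yan), (1980, rd, Pat, 29, Uma), (1980, rd, Pat, 3, Bo), (1997, eng, Dee, 31, Ned), (1997, k1, Hal, 31, Ned)}
(Loan ⋈ Member) ⋈ Book (natural join on genre): {(1980, rd, Ivy, 21, Yan, Beta), (1980, rd, Ivy, 21, Yan, Vega), (1980, rd, Ivy, 29, Uma, Beta), (1980, rd, Ivy, 29, Uma, Vega), (1980, rd, Ivy, 3, Bo, Beta), (1980, rd, Ivy, 3, Bo, Vega), (1980, rd, Pat, 21, Yan, Beta), (1980, rd, Pat, 21, Yan, Vega), (1980, rd, Pat, 29, Uma, Beta), (1980, rd, Pat, 29, Uma, Vega), (1980, rd, Pat, 3, Bo, Beta), (1980, rd, Pat, 3, Bo, Vega), (1997, eng, Dee, 31, Ned, Delta)}
σ[genre = rd]: keep tuples satisfying genre = rd → {(1980, rd, Ivy, 21, Yan, Beta), (1980, rd, Ivy, 21, Yan, Vega), (1980, rd, Ivy, 29, Uma, Beta), (1980, rd, Ivy, 29, Uma, Vega), (1980, rd, Ivy, 3, Bo, Beta), (1980, rd, Ivy, 3, Bo, Vega), (1980, rd, Pat, 21, Yan, Beta), (1980, rd, Pat, 21, Yan, Vega), (1980, rd, Pat, 29, Uma, Beta), (1980, rd, Pat, 29, Uma, Vega), (1980, rd, Pat, 3, Bo, Beta), (1980, rd, Pat, 3, Bo, Vega)}
Projecting to title, mid (6 duplicate(s) eliminated): {(Beta, 21), (Beta, 29), (Beta, 3), (Vega, 21), (Vega, 29), (Vega, 3)}

{(Beta, 21), (Beta, 29), (Beta, 3), (Vega, 21), (Vega, 29), (Vega, 3)}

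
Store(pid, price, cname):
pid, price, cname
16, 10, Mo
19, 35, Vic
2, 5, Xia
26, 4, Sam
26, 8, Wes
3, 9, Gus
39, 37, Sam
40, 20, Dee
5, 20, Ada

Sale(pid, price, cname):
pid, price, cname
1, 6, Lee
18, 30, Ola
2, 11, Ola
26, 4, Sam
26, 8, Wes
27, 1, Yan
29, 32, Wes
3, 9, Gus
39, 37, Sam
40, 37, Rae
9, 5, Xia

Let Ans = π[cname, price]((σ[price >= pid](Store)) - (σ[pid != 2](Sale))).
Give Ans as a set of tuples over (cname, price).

{(Ada, 20), (Vic, 35), (Xia, 5)}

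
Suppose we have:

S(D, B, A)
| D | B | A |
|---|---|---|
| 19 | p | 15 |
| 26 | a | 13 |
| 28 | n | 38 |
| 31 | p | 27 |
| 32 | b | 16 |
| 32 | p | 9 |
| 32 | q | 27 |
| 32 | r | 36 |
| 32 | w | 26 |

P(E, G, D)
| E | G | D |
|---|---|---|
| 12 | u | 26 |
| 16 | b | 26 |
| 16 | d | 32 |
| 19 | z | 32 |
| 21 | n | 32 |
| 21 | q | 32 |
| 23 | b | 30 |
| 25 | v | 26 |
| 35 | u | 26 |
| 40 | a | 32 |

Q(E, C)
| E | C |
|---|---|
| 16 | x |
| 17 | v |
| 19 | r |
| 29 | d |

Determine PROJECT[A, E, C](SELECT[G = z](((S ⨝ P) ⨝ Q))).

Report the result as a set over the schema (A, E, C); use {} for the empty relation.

Joining S and P on D yields {(26, a, 13, 12, u), (26, a, 13, 16, b), (26, a, 13, 25, v), (26, a, 13, 35, u), (32, b, 16, 16, d), (32, b, 16, 19, z), (32, b, 16, 21, n), (32, b, 16, 21, q), (32, b, 16, 40, a), (32, p, 9, 16, d), (32, p, 9, 19, z), (32, p, 9, 21, n), (32, p, 9, 21, q), (32, p, 9, 40, a), (32, q, 27, 16, d), (32, q, 27, 19, z), (32, q, 27, 21, n), (32, q, 27, 21, q), (32, q, 27, 40, a), (32, r, 36, 16, d), (32, r, 36, 19, z), (32, r, 36, 21, n), (32, r, 36, 21, q), (32, r, 36, 40, a), (32, w, 26, 16, d), (32, w, 26, 19, z), (32, w, 26, 21, n), (32, w, 26, 21, q), (32, w, 26, 40, a)}.
Joining (S ⨝ P) and Q on E yields {(26, a, 13, 16, b, x), (32, b, 16, 16, d, x), (32, b, 16, 19, z, r), (32, p, 9, 16, d, x), (32, p, 9, 19, z, r), (32, q, 27, 16, d, x), (32, q, 27, 19, z, r), (32, r, 36, 16, d, x), (32, r, 36, 19, z, r), (32, w, 26, 16, d, x), (32, w, 26, 19, z, r)}.
σ[G = z]: keep tuples satisfying G = z → {(32, b, 16, 19, z, r), (32, p, 9, 19, z, r), (32, q, 27, 19, z, r), (32, r, 36, 19, z, r), (32, w, 26, 19, z, r)}
π_{A, E, C} gives {(16, 19, r), (26, 19, r), (27, 19, r), (36, 19, r), (9, 19, r)}.

{(16, 19, r), (26, 19, r), (27, 19, r), (36, 19, r), (9, 19, r)}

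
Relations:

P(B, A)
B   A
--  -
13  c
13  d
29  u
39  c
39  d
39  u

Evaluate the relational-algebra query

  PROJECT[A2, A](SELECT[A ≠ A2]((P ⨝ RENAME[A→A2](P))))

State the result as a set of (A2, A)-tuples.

{(c, d), (c, u), (d, c), (d, u), (u, c), (u, d)}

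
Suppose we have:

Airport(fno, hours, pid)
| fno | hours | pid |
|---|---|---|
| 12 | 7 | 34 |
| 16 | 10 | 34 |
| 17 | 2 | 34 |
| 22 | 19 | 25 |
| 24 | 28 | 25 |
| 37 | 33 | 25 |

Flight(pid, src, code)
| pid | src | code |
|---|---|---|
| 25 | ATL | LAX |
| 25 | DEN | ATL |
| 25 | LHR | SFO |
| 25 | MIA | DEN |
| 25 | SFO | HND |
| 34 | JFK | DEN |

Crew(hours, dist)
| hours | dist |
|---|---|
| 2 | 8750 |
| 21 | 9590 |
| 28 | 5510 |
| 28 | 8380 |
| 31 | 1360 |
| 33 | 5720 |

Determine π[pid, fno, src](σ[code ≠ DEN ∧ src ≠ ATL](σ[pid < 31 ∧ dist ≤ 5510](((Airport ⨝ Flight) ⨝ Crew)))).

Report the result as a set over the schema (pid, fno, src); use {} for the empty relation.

{(25, 24, DEN), (25, 24, LHR), (25, 24, SFO)}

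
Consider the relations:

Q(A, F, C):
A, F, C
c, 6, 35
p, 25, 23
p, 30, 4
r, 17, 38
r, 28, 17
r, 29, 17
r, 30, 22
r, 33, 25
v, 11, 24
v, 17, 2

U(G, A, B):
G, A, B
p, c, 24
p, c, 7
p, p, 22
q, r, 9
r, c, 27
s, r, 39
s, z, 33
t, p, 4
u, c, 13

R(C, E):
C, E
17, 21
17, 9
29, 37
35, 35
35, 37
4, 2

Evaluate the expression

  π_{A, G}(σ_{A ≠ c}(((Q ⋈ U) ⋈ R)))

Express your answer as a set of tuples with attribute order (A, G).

{(p, p), (p, t), (r, q), (r, s)}

Natural join on A: {(c, 6, 35, p, 24), (c, 6, 35, p, 7), (c, 6, 35, r, 27), (c, 6, 35, u, 13), (p, 25, 23, p, 22), (p, 25, 23, t, 4), (p, 30, 4, p, 22), (p, 30, 4, t, 4), (r, 17, 38, q, 9), (r, 17, 38, s, 39), (r, 28, 17, q, 9), (r, 28, 17, s, 39), (r, 29, 17, q, 9), (r, 29, 17, s, 39), (r, 30, 22, q, 9), (r, 30, 22, s, 39), (r, 33, 25, q, 9), (r, 33, 25, s, 39)}
Natural join on C: {(c, 6, 35, p, 24, 35), (c, 6, 35, p, 24, 37), (c, 6, 35, p, 7, 35), (c, 6, 35, p, 7, 37), (c, 6, 35, r, 27, 35), (c, 6, 35, r, 27, 37), (c, 6, 35, u, 13, 35), (c, 6, 35, u, 13, 37), (p, 30, 4, p, 22, 2), (p, 30, 4, t, 4, 2), (r, 28, 17, q, 9, 21), (r, 28, 17, q, 9, 9), (r, 28, 17, s, 39, 21), (r, 28, 17, s, 39, 9), (r, 29, 17, q, 9, 21), (r, 29, 17, q, 9, 9), (r, 29, 17, s, 39, 21), (r, 29, 17, s, 39, 9)}
Selection A ≠ c: {(p, 30, 4, p, 22, 2), (p, 30, 4, t, 4, 2), (r, 28, 17, q, 9, 21), (r, 28, 17, q, 9, 9), (r, 28, 17, s, 39, 21), (r, 28, 17, s, 39, 9), (r, 29, 17, q, 9, 21), (r, 29, 17, q, 9, 9), (r, 29, 17, s, 39, 21), (r, 29, 17, s, 39, 9)}
π_{A, G} gives {(p, p), (p, t), (r, q), (r, s)} (6 duplicate(s) eliminated).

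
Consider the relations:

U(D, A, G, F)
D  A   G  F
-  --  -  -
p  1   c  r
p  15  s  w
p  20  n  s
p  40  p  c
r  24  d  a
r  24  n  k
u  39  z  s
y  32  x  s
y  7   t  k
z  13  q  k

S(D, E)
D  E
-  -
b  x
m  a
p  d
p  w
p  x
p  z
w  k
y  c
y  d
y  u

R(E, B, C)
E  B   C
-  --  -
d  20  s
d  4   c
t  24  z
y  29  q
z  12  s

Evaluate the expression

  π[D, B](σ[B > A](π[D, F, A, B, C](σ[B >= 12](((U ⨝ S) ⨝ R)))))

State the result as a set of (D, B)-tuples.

U ⋈ S (natural join on D): {(p, 1, c, r, d), (p, 1, c, r, w), (p, 1, c, r, x), (p, 1, c, r, z), (p, 15, s, w, d), (p, 15, s, w, w), (p, 15, s, w, x), (p, 15, s, w, z), (p, 20, n, s, d), (p, 20, n, s, w), (p, 20, n, s, x), (p, 20, n, s, z), (p, 40, p, c, d), (p, 40, p, c, w), (p, 40, p, c, x), (p, 40, p, c, z), (y, 32, x, s, c), (y, 32, x, s, d), (y, 32, x, s, u), (y, 7, t, k, c), (y, 7, t, k, d), (y, 7, t, k, u)}
(U ⨝ S) ⋈ R (natural join on E): {(p, 1, c, r, d, 20, s), (p, 1, c, r, d, 4, c), (p, 1, c, r, z, 12, s), (p, 15, s, w, d, 20, s), (p, 15, s, w, d, 4, c), (p, 15, s, w, z, 12, s), (p, 20, n, s, d, 20, s), (p, 20, n, s, d, 4, c), (p, 20, n, s, z, 12, s), (p, 40, p, c, d, 20, s), (p, 40, p, c, d, 4, c), (p, 40, p, c, z, 12, s), (y, 32, x, s, d, 20, s), (y, 32, x, s, d, 4, c), (y, 7, t, k, d, 20, s), (y, 7, t, k, d, 4, c)}
Apply σ_{B >= 12}; surviving tuples: {(p, 1, c, r, d, 20, s), (p, 1, c, r, z, 12, s), (p, 15, s, w, d, 20, s), (p, 15, s, w, z, 12, s), (p, 20, n, s, d, 20, s), (p, 20, n, s, z, 12, s), (p, 40, p, c, d, 20, s), (p, 40, p, c, z, 12, s), (y, 32, x, s, d, 20, s), (y, 7, t, k, d, 20, s)}
Projecting to D, F, A, B, C: {(p, c, 40, 12, s), (p, c, 40, 20, s), (p, r, 1, 12, s), (p, r, 1, 20, s), (p, s, 20, 12, s), (p, s, 20, 20, s), (p, w, 15, 12, s), (p, w, 15, 20, s), (y, k, 7, 20, s), (y, s, 32, 20, s)}
Apply σ_{B > A}; surviving tuples: {(p, r, 1, 12, s), (p, r, 1, 20, s), (p, w, 15, 20, s), (y, k, 7, 20, s)}
Projecting to D, B (1 duplicate(s) eliminated): {(p, 12), (p, 20), (y, 20)}

{(p, 12), (p, 20), (y, 20)}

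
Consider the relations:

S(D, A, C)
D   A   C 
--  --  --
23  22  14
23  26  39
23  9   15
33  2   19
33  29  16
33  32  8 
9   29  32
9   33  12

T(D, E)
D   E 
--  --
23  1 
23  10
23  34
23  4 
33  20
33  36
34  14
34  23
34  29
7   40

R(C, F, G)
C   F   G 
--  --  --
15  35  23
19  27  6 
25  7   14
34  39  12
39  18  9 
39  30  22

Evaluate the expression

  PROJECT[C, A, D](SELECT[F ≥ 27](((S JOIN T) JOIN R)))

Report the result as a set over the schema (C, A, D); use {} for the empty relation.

S ⋈ T (natural join on D): {(23, 22, 14, 1), (23, 22, 14, 10), (23, 22, 14, 34), (23, 22, 14, 4), (23, 26, 39, 1), (23, 26, 39, 10), (23, 26, 39, 34), (23, 26, 39, 4), (23, 9, 15, 1), (23, 9, 15, 10), (23, 9, 15, 34), (23, 9, 15, 4), (33, 2, 19, 20), (33, 2, 19, 36), (33, 29, 16, 20), (33, 29, 16, 36), (33, 32, 8, 20), (33, 32, 8, 36)}
(S JOIN T) ⋈ R (natural join on C): {(23, 26, 39, 1, 18, 9), (23, 26, 39, 1, 30, 22), (23, 26, 39, 10, 18, 9), (23, 26, 39, 10, 30, 22), (23, 26, 39, 34, 18, 9), (23, 26, 39, 34, 30, 22), (23, 26, 39, 4, 18, 9), (23, 26, 39, 4, 30, 22), (23, 9, 15, 1, 35, 23), (23, 9, 15, 10, 35, 23), (23, 9, 15, 34, 35, 23), (23, 9, 15, 4, 35, 23), (33, 2, 19, 20, 27, 6), (33, 2, 19, 36, 27, 6)}
Filtering on F ≥ 27 leaves {(23, 26, 39, 1, 30, 22), (23, 26, 39, 10, 30, 22), (23, 26, 39, 34, 30, 22), (23, 26, 39, 4, 30, 22), (23, 9, 15, 1, 35, 23), (23, 9, 15, 10, 35, 23), (23, 9, 15, 34, 35, 23), (23, 9, 15, 4, 35, 23), (33, 2, 19, 20, 27, 6), (33, 2, 19, 36, 27, 6)}.
Keep only column(s) C, A, D (7 duplicate(s) eliminated): {(15, 9, 23), (19, 2, 33), (39, 26, 23)}

{(15, 9, 23), (19, 2, 33), (39, 26, 23)}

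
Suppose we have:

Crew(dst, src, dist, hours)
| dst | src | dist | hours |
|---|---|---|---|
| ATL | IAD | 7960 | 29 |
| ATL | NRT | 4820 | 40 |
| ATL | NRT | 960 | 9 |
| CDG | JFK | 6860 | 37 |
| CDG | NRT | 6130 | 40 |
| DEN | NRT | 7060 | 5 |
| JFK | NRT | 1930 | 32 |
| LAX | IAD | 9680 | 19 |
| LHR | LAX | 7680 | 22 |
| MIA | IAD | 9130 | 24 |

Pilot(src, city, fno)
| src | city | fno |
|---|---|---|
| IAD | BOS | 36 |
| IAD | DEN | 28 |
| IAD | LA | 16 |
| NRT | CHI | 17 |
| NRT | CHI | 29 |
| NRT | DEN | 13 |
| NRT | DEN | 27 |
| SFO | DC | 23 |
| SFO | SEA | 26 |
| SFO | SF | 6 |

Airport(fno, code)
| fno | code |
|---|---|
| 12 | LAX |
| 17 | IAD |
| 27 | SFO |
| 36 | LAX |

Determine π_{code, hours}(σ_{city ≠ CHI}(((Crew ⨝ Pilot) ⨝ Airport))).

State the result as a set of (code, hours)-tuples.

Joining Crew and Pilot on src yields {(ATL, IAD, 7960, 29, BOS, 36), (ATL, IAD, 7960, 29, DEN, 28), (ATL, IAD, 7960, 29, LA, 16), (ATL, NRT, 4820, 40, CHI, 17), (ATL, NRT, 4820, 40, CHI, 29), (ATL, NRT, 4820, 40, DEN, 13), (ATL, NRT, 4820, 40, DEN, 27), (ATL, NRT, 960, 9, CHI, 17), (ATL, NRT, 960, 9, CHI, 29), (ATL, NRT, 960, 9, DEN, 13), (ATL, NRT, 960, 9, DEN, 27), (CDG, NRT, 6130, 40, CHI, 17), (CDG, NRT, 6130, 40, CHI, 29), (CDG, NRT, 6130, 40, DEN, 13), (CDG, NRT, 6130, 40, DEN, 27), (DEN, NRT, 7060, 5, CHI, 17), (DEN, NRT, 7060, 5, CHI, 29), (DEN, NRT, 7060, 5, DEN, 13), (DEN, NRT, 7060, 5, DEN, 27), (JFK, NRT, 1930, 32, CHI, 17), (JFK, NRT, 1930, 32, CHI, 29), (JFK, NRT, 1930, 32, DEN, 13), (JFK, NRT, 1930, 32, DEN, 27), (LAX, IAD, 9680, 19, BOS, 36), (LAX, IAD, 9680, 19, DEN, 28), (LAX, IAD, 9680, 19, LA, 16), (MIA, IAD, 9130, 24, BOS, 36), (MIA, IAD, 9130, 24, DEN, 28), (MIA, IAD, 9130, 24, LA, 16)}.
Joining (Crew ⨝ Pilot) and Airport on fno yields {(ATL, IAD, 7960, 29, BOS, 36, LAX), (ATL, NRT, 4820, 40, CHI, 17, IAD), (ATL, NRT, 4820, 40, DEN, 27, SFO), (ATL, NRT, 960, 9, CHI, 17, IAD), (ATL, NRT, 960, 9, DEN, 27, SFO), (CDG, NRT, 6130, 40, CHI, 17, IAD), (CDG, NRT, 6130, 40, DEN, 27, SFO), (DEN, NRT, 7060, 5, CHI, 17, IAD), (DEN, NRT, 7060, 5, DEN, 27, SFO), (JFK, NRT, 1930, 32, CHI, 17, IAD), (JFK, NRT, 1930, 32, DEN, 27, SFO), (LAX, IAD, 9680, 19, BOS, 36, LAX), (MIA, IAD, 9130, 24, BOS, 36, LAX)}.
σ[city ≠ CHI]: keep tuples satisfying city ≠ CHI → {(ATL, IAD, 7960, 29, BOS, 36, LAX), (ATL, NRT, 4820, 40, DEN, 27, SFO), (ATL, NRT, 960, 9, DEN, 27, SFO), (CDG, NRT, 6130, 40, DEN, 27, SFO), (DEN, NRT, 7060, 5, DEN, 27, SFO), (JFK, NRT, 1930, 32, DEN, 27, SFO), (LAX, IAD, 9680, 19, BOS, 36, LAX), (MIA, IAD, 9130, 24, BOS, 36, LAX)}
π[code, hours]: project onto (code, hours) (1 duplicate(s) eliminated) → {(LAX, 19), (LAX, 24), (LAX, 29), (SFO, 32), (SFO, 40), (SFO, 5), (SFO, 9)}

{(LAX, 19), (LAX, 24), (LAX, 29), (SFO, 32), (SFO, 40), (SFO, 5), (SFO, 9)}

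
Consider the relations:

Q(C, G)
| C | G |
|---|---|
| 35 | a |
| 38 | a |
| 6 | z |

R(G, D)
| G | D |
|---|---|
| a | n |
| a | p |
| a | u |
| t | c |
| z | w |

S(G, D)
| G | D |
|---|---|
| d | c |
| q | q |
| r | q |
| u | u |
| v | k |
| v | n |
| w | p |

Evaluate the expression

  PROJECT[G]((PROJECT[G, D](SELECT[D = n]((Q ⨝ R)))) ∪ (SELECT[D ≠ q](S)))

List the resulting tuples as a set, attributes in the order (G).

Q ⋈ R (natural join on G): {(35, a, n), (35, a, p), (35, a, u), (38, a, n), (38, a, p), (38, a, u), (6, z, w)}
σ[D = n]: keep tuples satisfying D = n → {(35, a, n), (38, a, n)}
π[G, D]: project onto (G, D) (1 duplicate(s) eliminated) → {(a, n)}
σ[D ≠ q]: keep tuples satisfying D ≠ q → {(d, c), (u, u), (v, k), (v, n), (w, p)}
Taking the union: {(a, n), (d, c), (u, u), (v, k), (v, n), (w, p)}
π[G]: project onto (G) (1 duplicate(s) eliminated) → {a, d, u, v, w}

{a, d, u, v, w}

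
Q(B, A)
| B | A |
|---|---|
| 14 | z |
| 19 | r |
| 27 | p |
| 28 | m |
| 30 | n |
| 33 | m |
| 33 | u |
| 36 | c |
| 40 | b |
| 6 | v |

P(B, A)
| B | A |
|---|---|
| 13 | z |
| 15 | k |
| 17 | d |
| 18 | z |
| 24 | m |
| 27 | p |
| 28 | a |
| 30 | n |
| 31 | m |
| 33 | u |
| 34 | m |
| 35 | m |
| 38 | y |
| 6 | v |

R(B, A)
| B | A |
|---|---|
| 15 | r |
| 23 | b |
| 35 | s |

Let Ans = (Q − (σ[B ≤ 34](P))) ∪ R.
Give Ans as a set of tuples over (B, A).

Filtering on B ≤ 34 leaves {(13, z), (15, k), (17, d), (18, z), (24, m), (27, p), (28, a), (30, n), (31, m), (33, u), (34, m), (6, v)}.
Difference: {(14, z), (19, r), (27, p), (28, m), (30, n), (33, m), (33, u), (36, c), (40, b), (6, v)} with {(13, z), (15, k), (17, d), (18, z), (24, m), (27, p), (28, a), (30, n), (31, m), (33, u), (34, m), (6, v)} → {(14, z), (19, r), (28, m), (33, m), (36, c), (40, b)}
Union: {(14, z), (19, r), (28, m), (33, m), (36, c), (40, b)} with {(15, r), (23, b), (35, s)} → {(14, z), (15, r), (19, r), (23, b), (28, m), (33, m), (35, s), (36, c), (40, b)}

{(14, z), (15, r), (19, r), (23, b), (28, m), (33, m), (35, s), (36, c), (40, b)}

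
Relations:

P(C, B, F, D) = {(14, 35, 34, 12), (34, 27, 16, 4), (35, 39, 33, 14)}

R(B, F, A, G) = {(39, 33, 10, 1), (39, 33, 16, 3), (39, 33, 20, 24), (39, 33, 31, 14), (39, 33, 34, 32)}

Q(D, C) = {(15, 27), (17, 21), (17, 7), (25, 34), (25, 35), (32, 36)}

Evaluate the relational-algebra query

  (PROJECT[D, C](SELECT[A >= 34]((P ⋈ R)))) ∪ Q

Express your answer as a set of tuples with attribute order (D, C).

Natural join on B, F: {(35, 39, 33, 14, 10, 1), (35, 39, 33, 14, 16, 3), (35, 39, 33, 14, 20, 24), (35, 39, 33, 14, 31, 14), (35, 39, 33, 14, 34, 32)}
Selection A >= 34: {(35, 39, 33, 14, 34, 32)}
Keep only column(s) D, C: {(14, 35)}
Set union of the two operands is {(14, 35), (15, 27), (17, 21), (17, 7), (25, 34), (25, 35), (32, 36)}.

{(14, 35), (15, 27), (17, 21), (17, 7), (25, 34), (25, 35), (32, 36)}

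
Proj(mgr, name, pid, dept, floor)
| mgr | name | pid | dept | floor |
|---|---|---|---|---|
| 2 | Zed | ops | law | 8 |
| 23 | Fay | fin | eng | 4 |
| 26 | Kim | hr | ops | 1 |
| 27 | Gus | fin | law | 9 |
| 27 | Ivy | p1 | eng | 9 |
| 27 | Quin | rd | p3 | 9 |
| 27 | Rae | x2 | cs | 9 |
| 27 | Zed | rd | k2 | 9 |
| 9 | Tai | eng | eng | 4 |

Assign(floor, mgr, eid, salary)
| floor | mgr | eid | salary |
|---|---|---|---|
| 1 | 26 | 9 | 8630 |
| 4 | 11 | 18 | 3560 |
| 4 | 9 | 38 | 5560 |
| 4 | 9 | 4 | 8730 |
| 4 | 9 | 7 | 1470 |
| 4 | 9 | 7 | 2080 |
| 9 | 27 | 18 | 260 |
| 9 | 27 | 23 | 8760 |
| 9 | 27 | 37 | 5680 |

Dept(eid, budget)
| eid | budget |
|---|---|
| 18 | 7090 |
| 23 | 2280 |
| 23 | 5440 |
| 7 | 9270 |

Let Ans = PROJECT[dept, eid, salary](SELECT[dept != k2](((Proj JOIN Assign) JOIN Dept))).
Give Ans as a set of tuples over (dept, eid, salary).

Joining Proj and Assign on mgr, floor yields {(26, Kim, hr, ops, 1, 9, 8630), (27, Gus, fin, law, 9, 18, 260), (27, Gus, fin, law, 9, 23, 8760), (27, Gus, fin, law, 9, 37, 5680), (27, Ivy, p1, eng, 9, 18, 260), (27, Ivy, p1, eng, 9, 23, 8760), (27, Ivy, p1, eng, 9, 37, 5680), (27, Quin, rd, p3, 9, 18, 260), (27, Quin, rd, p3, 9, 23, 8760), (27, Quin, rd, p3, 9, 37, 5680), (27, Rae, x2, cs, 9, 18, 260), (27, Rae, x2, cs, 9, 23, 8760), (27, Rae, x2, cs, 9, 37, 5680), (27, Zed, rd, k2, 9, 18, 260), (27, Zed, rd, k2, 9, 23, 8760), (27, Zed, rd, k2, 9, 37, 5680), (9, Tai, eng, eng, 4, 38, 5560), (9, Tai, eng, eng, 4, 4, 8730), (9, Tai, eng, eng, 4, 7, 1470), (9, Tai, eng, eng, 4, 7, 2080)}.
Joining (Proj JOIN Assign) and Dept on eid yields {(27, Gus, fin, law, 9, 18, 260, 7090), (27, Gus, fin, law, 9, 23, 8760, 2280), (27, Gus, fin, law, 9, 23, 8760, 5440), (27, Ivy, p1, eng, 9, 18, 260, 7090), (27, Ivy, p1, eng, 9, 23, 8760, 2280), (27, Ivy, p1, eng, 9, 23, 8760, 5440), (27, Quin, rd, p3, 9, 18, 260, 7090), (27, Quin, rd, p3, 9, 23, 8760, 2280), (27, Quin, rd, p3, 9, 23, 8760, 5440), (27, Rae, x2, cs, 9, 18, 260, 7090), (27, Rae, x2, cs, 9, 23, 8760, 2280), (27, Rae, x2, cs, 9, 23, 8760, 5440), (27, Zed, rd, k2, 9, 18, 260, 7090), (27, Zed, rd, k2, 9, 23, 8760, 2280), (27, Zed, rd, k2, 9, 23, 8760, 5440), (9, Tai, eng, eng, 4, 7, 1470, 9270), (9, Tai, eng, eng, 4, 7, 2080, 9270)}.
Selection dept != k2: {(27, Gus, fin, law, 9, 18, 260, 7090), (27, Gus, fin, law, 9, 23, 8760, 2280), (27, Gus, fin, law, 9, 23, 8760, 5440), (27, Ivy, p1, eng, 9, 18, 260, 7090), (27, Ivy, p1, eng, 9, 23, 8760, 2280), (27, Ivy, p1, eng, 9, 23, 8760, 5440), (27, Quin, rd, p3, 9, 18, 260, 7090), (27, Quin, rd, p3, 9, 23, 8760, 2280), (27, Quin, rd, p3, 9, 23, 8760, 5440), (27, Rae, x2, cs, 9, 18, 260, 7090), (27, Rae, x2, cs, 9, 23, 8760, 2280), (27, Rae, x2, cs, 9, 23, 8760, 5440), (9, Tai, eng, eng, 4, 7, 1470, 9270), (9, Tai, eng, eng, 4, 7, 2080, 9270)}
Keep only column(s) dept, eid, salary (4 duplicate(s) eliminated): {(cs, 18, 260), (cs, 23, 8760), (eng, 18, 260), (eng, 23, 8760), (eng, 7, 1470), (eng, 7, 2080), (law, 18, 260), (law, 23, 8760), (p3, 18, 260), (p3, 23, 8760)}

{(cs, 18, 260), (cs, 23, 8760), (eng, 18, 260), (eng, 23, 8760), (eng, 7, 1470), (eng, 7, 2080), (law, 18, 260), (law, 23, 8760), (p3, 18, 260), (p3, 23, 8760)}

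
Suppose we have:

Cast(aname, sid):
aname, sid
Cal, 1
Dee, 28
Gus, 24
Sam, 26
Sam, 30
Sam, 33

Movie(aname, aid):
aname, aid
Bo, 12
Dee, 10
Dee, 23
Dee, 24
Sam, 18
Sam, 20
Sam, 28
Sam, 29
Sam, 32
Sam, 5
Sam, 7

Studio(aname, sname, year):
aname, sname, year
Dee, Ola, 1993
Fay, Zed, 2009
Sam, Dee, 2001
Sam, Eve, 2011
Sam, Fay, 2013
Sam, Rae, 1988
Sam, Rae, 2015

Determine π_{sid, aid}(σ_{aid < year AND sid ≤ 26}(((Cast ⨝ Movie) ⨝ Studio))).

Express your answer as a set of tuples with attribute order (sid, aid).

Natural join on aname: {(Dee, 28, 10), (Dee, 28, 23), (Dee, 28, 24), (Sam, 26, 18), (Sam, 26, 20), (Sam, 26, 28), (Sam, 26, 29), (Sam, 26, 32), (Sam, 26, 5), (Sam, 26, 7), (Sam, 30, 18), (Sam, 30, 20), (Sam, 30, 28), (Sam, 30, 29), (Sam, 30, 32), (Sam, 30, 5), (Sam, 30, 7), (Sam, 33, 18), (Sam, 33, 20), (Sam, 33, 28), (Sam, 33, 29), (Sam, 33, 32), (Sam, 33, 5), (Sam, 33, 7)}
Natural join on aname: {(Dee, 28, 10, Ola, 1993), (Dee, 28, 23, Ola, 1993), (Dee, 28, 24, Ola, 1993), (Sam, 26, 18, Dee, 2001), (Sam, 26, 18, Eve, 2011), (Sam, 26, 18, Fay, 2013), (Sam, 26, 18, Rae, 1988), (Sam, 26, 18, Rae, 2015), (Sam, 26, 20, Dee, 2001), (Sam, 26, 20, Eve, 2011), (Sam, 26, 20, Fay, 2013), (Sam, 26, 20, Rae, 1988), (Sam, 26, 20, Rae, 2015), (Sam, 26, 28, Dee, 2001), (Sam, 26, 28, Eve, 2011), (Sam, 26, 28, Fay, 2013), (Sam, 26, 28, Rae, 1988), (Sam, 26, 28, Rae, 2015), (Sam, 26, 29, Dee, 2001), (Sam, 26, 29, Eve, 2011), (Sam, 26, 29, Fay, 2013), (Sam, 26, 29, Rae, 1988), (Sam, 26, 29, Rae, 2015), (Sam, 26, 32, Dee, 2001), (Sam, 26, 32, Eve, 2011), (Sam, 26, 32, Fay, 2013), (Sam, 26, 32, Rae, 1988), (Sam, 26, 32, Rae, 2015), (Sam, 26, 5, Dee, 2001), (Sam, 26, 5, Eve, 2011), (Sam, 26, 5, Fay, 2013), (Sam, 26, 5, Rae, 1988), (Sam, 26, 5, Rae, 2015), (Sam, 26, 7, Dee, 2001), (Sam, 26, 7, Eve, 2011), (Sam, 26, 7, Fay, 2013), (Sam, 26, 7, Rae, 1988), (Sam, 26, 7, Rae, 2015), (Sam, 30, 18, Dee, 2001), (Sam, 30, 18, Eve, 2011), (Sam, 30, 18, Fay, 2013), (Sam, 30, 18, Rae, 1988), (Sam, 30, 18, Rae, 2015), (Sam, 30, 20, Dee, 2001), (Sam, 30, 20, Eve, 2011), (Sam, 30, 20, Fay, 2013), (Sam, 30, 20, Rae, 1988), (Sam, 30, 20, Rae, 2015), (Sam, 30, 28, Dee, 2001), (Sam, 30, 28, Eve, 2011), (Sam, 30, 28, Fay, 2013), (Sam, 30, 28, Rae, 1988), (Sam, 30, 28, Rae, 2015), (Sam, 30, 29, Dee, 2001), (Sam, 30, 29, Eve, 2011), (Sam, 30, 29, Fay, 2013), (Sam, 30, 29, Rae, 1988), (Sam, 30, 29, Rae, 2015), (Sam, 30, 32, Dee, 2001), (Sam, 30, 32, Eve, 2011), (Sam, 30, 32, Fay, 2013), (Sam, 30, 32, Rae, 1988), (Sam, 30, 32, Rae, 2015), (Sam, 30, 5, Dee, 2001), (Sam, 30, 5, Eve, 2011), (Sam, 30, 5, Fay, 2013), (Sam, 30, 5, Rae, 1988), (Sam, 30, 5, Rae, 2015), (Sam, 30, 7, Dee, 2001), (Sam, 30, 7, Eve, 2011), (Sam, 30, 7, Fay, 2013), (Sam, 30, 7, Rae, 1988), (Sam, 30, 7, Rae, 2015), (Sam, 33, 18, Dee, 2001), (Sam, 33, 18, Eve, 2011), (Sam, 33, 18, Fay, 2013), (Sam, 33, 18, Rae, 1988), (Sam, 33, 18, Rae, 2015), (Sam, 33, 20, Dee, 2001), (Sam, 33, 20, Eve, 2011), (Sam, 33, 20, Fay, 2013), (Sam, 33, 20, Rae, 1988), (Sam, 33, 20, Rae, 2015), (Sam, 33, 28, Dee, 2001), (Sam, 33, 28, Eve, 2011), (Sam, 33, 28, Fay, 2013), (Sam, 33, 28, Rae, 1988), (Sam, 33, 28, Rae, 2015), (Sam, 33, 29, Dee, 2001), (Sam, 33, 29, Eve, 2011), (Sam, 33, 29, Fay, 2013), (Sam, 33, 29, Rae, 1988), (Sam, 33, 29, Rae, 2015), (Sam, 33, 32, Dee, 2001), (Sam, 33, 32, Eve, 2011), (Sam, 33, 32, Fay, 2013), (Sam, 33, 32, Rae, 1988), (Sam, 33, 32, Rae, 2015), (Sam, 33, 5, Dee, 2001), (Sam, 33, 5, Eve, 2011), (Sam, 33, 5, Fay, 2013), (Sam, 33, 5, Rae, 1988), (Sam, 33, 5, Rae, 2015), (Sam, 33, 7, Dee, 2001), (Sam, 33, 7, Eve, 2011), (Sam, 33, 7, Fay, 2013), (Sam, 33, 7, Rae, 1988), (Sam, 33, 7, Rae, 2015)}
Apply σ_{aid < year AND sid ≤ 26}; surviving tuples: {(Sam, 26, 18, Dee, 2001), (Sam, 26, 18, Eve, 2011), (Sam, 26, 18, Fay, 2013), (Sam, 26, 18, Rae, 1988), (Sam, 26, 18, Rae, 2015), (Sam, 26, 20, Dee, 2001), (Sam, 26, 20, Eve, 2011), (Sam, 26, 20, Fay, 2013), (Sam, 26, 20, Rae, 1988), (Sam, 26, 20, Rae, 2015), (Sam, 26, 28, Dee, 2001), (Sam, 26, 28, Eve, 2011), (Sam, 26, 28, Fay, 2013), (Sam, 26, 28, Rae, 1988), (Sam, 26, 28, Rae, 2015), (Sam, 26, 29, Dee, 2001), (Sam, 26, 29, Eve, 2011), (Sam, 26, 29, Fay, 2013), (Sam, 26, 29, Rae, 1988), (Sam, 26, 29, Rae, 2015), (Sam, 26, 32, Dee, 2001), (Sam, 26, 32, Eve, 2011), (Sam, 26, 32, Fay, 2013), (Sam, 26, 32, Rae, 1988), (Sam, 26, 32, Rae, 2015), (Sam, 26, 5, Dee, 2001), (Sam, 26, 5, Eve, 2011), (Sam, 26, 5, Fay, 2013), (Sam, 26, 5, Rae, 1988), (Sam, 26, 5, Rae, 2015), (Sam, 26, 7, Dee, 2001), (Sam, 26, 7, Eve, 2011), (Sam, 26, 7, Fay, 2013), (Sam, 26, 7, Rae, 1988), (Sam, 26, 7, Rae, 2015)}
Keep only column(s) sid, aid (28 duplicate(s) eliminated): {(26, 18), (26, 20), (26, 28), (26, 29), (26, 32), (26, 5), (26, 7)}

{(26, 18), (26, 20), (26, 28), (26, 29), (26, 32), (26, 5), (26, 7)}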